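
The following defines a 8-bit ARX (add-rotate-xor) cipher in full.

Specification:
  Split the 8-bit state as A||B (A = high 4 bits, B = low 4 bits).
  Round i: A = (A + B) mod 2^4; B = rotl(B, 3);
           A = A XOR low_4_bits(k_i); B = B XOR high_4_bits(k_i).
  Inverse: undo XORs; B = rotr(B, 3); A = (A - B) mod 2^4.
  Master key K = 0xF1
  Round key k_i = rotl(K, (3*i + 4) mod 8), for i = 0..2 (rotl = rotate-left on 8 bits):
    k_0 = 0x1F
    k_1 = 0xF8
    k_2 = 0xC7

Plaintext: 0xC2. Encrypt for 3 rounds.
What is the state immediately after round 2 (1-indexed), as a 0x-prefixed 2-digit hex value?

s_0 = plaintext = 0xC2
s_1 = Round(s_0, k_0) = 0x10
s_2 = Round(s_1, k_1) = 0x9F
s_3 = Round(s_2, k_2) = 0xF3

0x9F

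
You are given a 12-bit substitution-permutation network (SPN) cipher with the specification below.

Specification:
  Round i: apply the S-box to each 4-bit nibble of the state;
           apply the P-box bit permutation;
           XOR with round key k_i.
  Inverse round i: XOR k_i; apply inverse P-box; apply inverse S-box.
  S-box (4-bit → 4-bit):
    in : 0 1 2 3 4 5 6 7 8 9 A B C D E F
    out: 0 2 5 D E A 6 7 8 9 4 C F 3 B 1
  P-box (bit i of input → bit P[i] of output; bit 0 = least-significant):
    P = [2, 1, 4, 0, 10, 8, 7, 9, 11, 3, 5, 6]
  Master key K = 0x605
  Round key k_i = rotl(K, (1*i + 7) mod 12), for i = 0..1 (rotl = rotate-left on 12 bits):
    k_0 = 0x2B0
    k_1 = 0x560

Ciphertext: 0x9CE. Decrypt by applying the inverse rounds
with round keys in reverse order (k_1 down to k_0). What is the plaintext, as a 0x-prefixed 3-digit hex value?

s_0 = ciphertext = 0x9CE
s_1 = InvRound(s_0, k_1) = 0x72D
s_2 = InvRound(s_1, k_0) = 0x173

0x173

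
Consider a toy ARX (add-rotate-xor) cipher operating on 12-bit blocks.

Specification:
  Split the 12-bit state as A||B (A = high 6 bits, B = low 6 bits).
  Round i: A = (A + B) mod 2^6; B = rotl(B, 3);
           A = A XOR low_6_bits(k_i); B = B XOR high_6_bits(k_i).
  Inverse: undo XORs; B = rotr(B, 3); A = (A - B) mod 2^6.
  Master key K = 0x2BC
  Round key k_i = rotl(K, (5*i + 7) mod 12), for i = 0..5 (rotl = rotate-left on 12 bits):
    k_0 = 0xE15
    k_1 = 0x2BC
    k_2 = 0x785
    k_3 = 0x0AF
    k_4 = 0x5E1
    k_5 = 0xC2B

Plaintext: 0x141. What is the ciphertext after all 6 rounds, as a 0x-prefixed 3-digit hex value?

s_0 = plaintext = 0x141
s_1 = Round(s_0, k_0) = 0x4F0
s_2 = Round(s_1, k_1) = 0xFCC
s_3 = Round(s_2, k_2) = 0x3BF
s_4 = Round(s_3, k_3) = 0x8BD
s_5 = Round(s_4, k_4) = 0xFB8
s_6 = Round(s_5, k_5) = 0x777

0x777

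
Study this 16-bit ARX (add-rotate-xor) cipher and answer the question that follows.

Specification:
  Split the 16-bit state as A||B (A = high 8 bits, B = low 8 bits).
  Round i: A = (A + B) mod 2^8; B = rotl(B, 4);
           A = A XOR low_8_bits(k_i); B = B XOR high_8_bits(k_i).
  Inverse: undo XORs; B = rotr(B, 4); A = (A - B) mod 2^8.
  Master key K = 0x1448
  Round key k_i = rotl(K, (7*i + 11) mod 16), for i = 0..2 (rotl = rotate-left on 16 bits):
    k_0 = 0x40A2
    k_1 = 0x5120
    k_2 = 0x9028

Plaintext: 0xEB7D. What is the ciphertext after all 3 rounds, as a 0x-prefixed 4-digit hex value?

0x4112

s_0 = plaintext = 0xEB7D
s_1 = Round(s_0, k_0) = 0xCA97
s_2 = Round(s_1, k_1) = 0x4128
s_3 = Round(s_2, k_2) = 0x4112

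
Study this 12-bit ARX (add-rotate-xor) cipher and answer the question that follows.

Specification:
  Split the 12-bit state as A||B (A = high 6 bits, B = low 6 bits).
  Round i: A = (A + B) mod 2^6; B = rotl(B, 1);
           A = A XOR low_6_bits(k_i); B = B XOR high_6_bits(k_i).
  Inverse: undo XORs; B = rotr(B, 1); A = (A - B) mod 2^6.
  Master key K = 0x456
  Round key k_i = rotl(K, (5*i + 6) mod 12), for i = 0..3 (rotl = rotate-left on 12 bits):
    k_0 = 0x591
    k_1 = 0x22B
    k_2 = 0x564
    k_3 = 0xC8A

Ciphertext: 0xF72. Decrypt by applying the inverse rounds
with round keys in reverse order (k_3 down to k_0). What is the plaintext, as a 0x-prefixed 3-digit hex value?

s_0 = ciphertext = 0xF72
s_1 = InvRound(s_0, k_3) = 0xDC0
s_2 = InvRound(s_1, k_2) = 0xA6A
s_3 = InvRound(s_2, k_1) = 0xC51
s_4 = InvRound(s_3, k_0) = 0xF63

0xF63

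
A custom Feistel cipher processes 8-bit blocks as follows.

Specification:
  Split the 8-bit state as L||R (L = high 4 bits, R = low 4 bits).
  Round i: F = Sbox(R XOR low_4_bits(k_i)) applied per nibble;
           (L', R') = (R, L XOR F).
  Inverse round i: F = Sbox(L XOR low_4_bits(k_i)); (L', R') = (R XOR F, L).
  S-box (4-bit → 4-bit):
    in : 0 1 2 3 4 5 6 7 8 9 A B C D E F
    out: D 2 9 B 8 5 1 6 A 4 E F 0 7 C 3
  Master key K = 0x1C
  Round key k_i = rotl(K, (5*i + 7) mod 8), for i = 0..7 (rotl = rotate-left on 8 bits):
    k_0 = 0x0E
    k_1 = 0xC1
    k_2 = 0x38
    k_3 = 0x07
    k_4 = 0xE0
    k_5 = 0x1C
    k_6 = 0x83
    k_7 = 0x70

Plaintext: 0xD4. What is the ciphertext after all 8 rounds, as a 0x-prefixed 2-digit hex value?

s_0 = plaintext = 0xD4
s_1 = Round(s_0, k_0) = 0x43
s_2 = Round(s_1, k_1) = 0x3D
s_3 = Round(s_2, k_2) = 0xD6
s_4 = Round(s_3, k_3) = 0x6F
s_5 = Round(s_4, k_4) = 0xF5
s_6 = Round(s_5, k_5) = 0x5B
s_7 = Round(s_6, k_6) = 0xBF
s_8 = Round(s_7, k_7) = 0xF8

0xF8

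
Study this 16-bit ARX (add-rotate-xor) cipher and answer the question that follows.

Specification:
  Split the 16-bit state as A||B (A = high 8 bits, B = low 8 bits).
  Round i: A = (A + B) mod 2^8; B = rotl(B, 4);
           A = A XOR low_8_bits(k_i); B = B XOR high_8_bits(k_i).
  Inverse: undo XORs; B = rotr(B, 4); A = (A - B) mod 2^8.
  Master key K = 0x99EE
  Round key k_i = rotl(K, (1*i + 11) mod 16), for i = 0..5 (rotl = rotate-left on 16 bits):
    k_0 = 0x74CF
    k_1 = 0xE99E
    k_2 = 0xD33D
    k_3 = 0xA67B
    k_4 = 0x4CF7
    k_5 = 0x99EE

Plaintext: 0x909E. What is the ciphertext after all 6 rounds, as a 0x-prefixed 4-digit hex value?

s_0 = plaintext = 0x909E
s_1 = Round(s_0, k_0) = 0xE19D
s_2 = Round(s_1, k_1) = 0xE030
s_3 = Round(s_2, k_2) = 0x2DD0
s_4 = Round(s_3, k_3) = 0x86AB
s_5 = Round(s_4, k_4) = 0xC6F6
s_6 = Round(s_5, k_5) = 0x52F6

0x52F6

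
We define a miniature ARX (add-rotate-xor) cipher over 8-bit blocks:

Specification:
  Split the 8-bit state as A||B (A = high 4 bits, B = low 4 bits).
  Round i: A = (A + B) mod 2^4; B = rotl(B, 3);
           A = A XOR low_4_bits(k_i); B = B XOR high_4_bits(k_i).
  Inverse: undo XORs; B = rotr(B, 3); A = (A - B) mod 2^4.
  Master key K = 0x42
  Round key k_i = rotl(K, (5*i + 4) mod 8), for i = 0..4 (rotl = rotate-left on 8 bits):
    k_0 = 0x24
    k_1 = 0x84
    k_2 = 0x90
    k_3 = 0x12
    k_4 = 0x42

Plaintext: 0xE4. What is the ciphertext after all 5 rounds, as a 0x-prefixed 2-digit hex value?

s_0 = plaintext = 0xE4
s_1 = Round(s_0, k_0) = 0x60
s_2 = Round(s_1, k_1) = 0x28
s_3 = Round(s_2, k_2) = 0xAD
s_4 = Round(s_3, k_3) = 0x5F
s_5 = Round(s_4, k_4) = 0x6B

0x6B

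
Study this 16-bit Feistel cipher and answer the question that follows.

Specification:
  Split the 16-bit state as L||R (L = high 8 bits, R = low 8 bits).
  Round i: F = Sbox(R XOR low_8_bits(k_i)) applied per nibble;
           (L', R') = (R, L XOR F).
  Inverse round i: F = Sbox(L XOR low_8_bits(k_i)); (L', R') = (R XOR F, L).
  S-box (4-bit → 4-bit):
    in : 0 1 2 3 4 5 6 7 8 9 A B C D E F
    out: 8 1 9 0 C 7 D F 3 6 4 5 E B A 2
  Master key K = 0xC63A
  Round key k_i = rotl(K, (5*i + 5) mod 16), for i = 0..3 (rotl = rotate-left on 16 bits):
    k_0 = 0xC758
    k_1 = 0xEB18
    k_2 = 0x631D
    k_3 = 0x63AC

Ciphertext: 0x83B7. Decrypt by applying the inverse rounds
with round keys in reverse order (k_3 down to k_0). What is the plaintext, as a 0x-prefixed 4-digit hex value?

0x9A46

s_0 = ciphertext = 0x83B7
s_1 = InvRound(s_0, k_3) = 0x2583
s_2 = InvRound(s_1, k_2) = 0x8025
s_3 = InvRound(s_2, k_1) = 0x4680
s_4 = InvRound(s_3, k_0) = 0x9A46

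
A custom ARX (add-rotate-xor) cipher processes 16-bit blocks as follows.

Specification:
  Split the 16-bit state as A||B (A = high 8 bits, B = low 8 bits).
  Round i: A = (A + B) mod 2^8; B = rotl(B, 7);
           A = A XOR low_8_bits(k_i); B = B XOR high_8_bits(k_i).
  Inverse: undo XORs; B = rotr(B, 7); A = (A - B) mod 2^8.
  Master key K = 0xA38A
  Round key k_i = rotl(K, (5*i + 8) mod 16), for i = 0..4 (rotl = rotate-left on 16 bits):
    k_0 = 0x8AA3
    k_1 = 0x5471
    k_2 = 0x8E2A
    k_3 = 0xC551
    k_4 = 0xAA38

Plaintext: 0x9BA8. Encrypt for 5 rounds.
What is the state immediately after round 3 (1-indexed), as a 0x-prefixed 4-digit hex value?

s_0 = plaintext = 0x9BA8
s_1 = Round(s_0, k_0) = 0xE0DE
s_2 = Round(s_1, k_1) = 0xCF3B
s_3 = Round(s_2, k_2) = 0x2013
s_4 = Round(s_3, k_3) = 0x624C
s_5 = Round(s_4, k_4) = 0x968C

0x2013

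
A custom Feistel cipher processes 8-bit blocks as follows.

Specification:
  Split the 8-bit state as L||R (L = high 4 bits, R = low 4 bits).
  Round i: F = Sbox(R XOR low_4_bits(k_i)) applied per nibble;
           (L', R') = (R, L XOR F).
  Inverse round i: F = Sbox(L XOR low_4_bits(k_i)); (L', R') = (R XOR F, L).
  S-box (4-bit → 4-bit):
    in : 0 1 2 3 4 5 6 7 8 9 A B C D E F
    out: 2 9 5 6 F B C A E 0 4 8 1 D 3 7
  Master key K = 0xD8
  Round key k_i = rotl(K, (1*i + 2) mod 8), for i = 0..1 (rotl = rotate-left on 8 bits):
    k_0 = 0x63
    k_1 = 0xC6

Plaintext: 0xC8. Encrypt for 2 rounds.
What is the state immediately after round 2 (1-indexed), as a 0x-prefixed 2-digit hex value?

0x4D

s_0 = plaintext = 0xC8
s_1 = Round(s_0, k_0) = 0x84
s_2 = Round(s_1, k_1) = 0x4D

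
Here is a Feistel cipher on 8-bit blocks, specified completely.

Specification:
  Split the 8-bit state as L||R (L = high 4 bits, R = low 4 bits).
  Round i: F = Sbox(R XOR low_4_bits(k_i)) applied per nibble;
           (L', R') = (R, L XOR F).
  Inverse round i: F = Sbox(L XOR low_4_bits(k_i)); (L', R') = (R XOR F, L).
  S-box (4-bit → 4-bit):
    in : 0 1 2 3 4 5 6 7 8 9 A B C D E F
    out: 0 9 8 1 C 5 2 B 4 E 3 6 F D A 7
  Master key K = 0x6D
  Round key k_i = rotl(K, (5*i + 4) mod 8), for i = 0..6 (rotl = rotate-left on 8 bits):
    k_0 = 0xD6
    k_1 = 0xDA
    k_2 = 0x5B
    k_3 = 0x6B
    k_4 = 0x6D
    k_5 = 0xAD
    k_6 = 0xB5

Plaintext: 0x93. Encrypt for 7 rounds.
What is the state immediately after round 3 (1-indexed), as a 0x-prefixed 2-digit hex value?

0x1F

s_0 = plaintext = 0x93
s_1 = Round(s_0, k_0) = 0x3C
s_2 = Round(s_1, k_1) = 0xC1
s_3 = Round(s_2, k_2) = 0x1F
s_4 = Round(s_3, k_3) = 0xFD
s_5 = Round(s_4, k_4) = 0xDF
s_6 = Round(s_5, k_5) = 0xF5
s_7 = Round(s_6, k_6) = 0x5F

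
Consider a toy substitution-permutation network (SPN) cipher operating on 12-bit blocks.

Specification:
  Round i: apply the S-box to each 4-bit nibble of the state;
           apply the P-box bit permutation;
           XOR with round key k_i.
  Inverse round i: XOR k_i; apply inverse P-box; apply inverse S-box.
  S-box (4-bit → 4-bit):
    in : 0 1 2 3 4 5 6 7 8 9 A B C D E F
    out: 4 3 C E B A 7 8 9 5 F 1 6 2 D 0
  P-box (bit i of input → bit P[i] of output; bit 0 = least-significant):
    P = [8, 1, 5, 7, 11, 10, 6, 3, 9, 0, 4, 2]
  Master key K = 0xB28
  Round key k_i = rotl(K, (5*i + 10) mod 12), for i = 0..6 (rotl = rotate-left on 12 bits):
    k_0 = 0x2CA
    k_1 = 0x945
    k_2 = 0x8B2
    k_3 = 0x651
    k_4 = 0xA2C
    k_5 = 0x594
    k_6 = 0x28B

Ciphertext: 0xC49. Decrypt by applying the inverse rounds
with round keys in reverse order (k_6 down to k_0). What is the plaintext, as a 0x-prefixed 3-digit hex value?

0x781

s_0 = ciphertext = 0xC49
s_1 = InvRound(s_0, k_6) = 0xB65
s_2 = InvRound(s_1, k_5) = 0x662
s_3 = InvRound(s_2, k_4) = 0x7AD
s_4 = InvRound(s_3, k_3) = 0x22E
s_5 = InvRound(s_4, k_2) = 0xE87
s_6 = InvRound(s_5, k_1) = 0xBC4
s_7 = InvRound(s_6, k_0) = 0x781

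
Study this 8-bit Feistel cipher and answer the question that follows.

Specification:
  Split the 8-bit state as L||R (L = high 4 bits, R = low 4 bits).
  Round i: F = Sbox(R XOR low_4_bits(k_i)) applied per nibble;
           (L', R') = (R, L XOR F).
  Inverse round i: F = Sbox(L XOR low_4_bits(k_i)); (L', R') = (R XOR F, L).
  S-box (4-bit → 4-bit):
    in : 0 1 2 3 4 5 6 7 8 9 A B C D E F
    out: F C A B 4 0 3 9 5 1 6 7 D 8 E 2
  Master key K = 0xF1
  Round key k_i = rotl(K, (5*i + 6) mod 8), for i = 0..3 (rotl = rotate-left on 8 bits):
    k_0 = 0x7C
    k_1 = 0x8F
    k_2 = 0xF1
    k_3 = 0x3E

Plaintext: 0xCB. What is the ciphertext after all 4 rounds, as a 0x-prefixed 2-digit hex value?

s_0 = plaintext = 0xCB
s_1 = Round(s_0, k_0) = 0xB5
s_2 = Round(s_1, k_1) = 0x5D
s_3 = Round(s_2, k_2) = 0xD8
s_4 = Round(s_3, k_3) = 0x8E

0x8E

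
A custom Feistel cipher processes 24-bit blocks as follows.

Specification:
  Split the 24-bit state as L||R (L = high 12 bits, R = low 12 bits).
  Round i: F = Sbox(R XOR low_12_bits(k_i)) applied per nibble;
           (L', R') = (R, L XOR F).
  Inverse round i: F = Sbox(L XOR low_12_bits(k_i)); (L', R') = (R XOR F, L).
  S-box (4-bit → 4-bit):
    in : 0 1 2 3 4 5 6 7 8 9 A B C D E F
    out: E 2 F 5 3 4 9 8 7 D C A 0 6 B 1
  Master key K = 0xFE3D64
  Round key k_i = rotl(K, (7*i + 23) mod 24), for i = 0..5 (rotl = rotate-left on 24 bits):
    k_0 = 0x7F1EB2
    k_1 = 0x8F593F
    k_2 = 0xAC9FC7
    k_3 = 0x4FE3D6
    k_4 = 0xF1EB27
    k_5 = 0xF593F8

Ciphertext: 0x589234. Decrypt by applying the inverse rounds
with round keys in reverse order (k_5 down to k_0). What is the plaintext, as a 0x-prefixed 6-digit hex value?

0x25C4B0

s_0 = ciphertext = 0x589234
s_1 = InvRound(s_0, k_5) = 0xBB6589
s_2 = InvRound(s_1, k_4) = 0xB5BBB6
s_3 = InvRound(s_2, k_3) = 0xCC0B5B
s_4 = InvRound(s_3, k_2) = 0xEB3CC0
s_5 = InvRound(s_4, k_1) = 0x4B0EB3
s_6 = InvRound(s_5, k_0) = 0x25C4B0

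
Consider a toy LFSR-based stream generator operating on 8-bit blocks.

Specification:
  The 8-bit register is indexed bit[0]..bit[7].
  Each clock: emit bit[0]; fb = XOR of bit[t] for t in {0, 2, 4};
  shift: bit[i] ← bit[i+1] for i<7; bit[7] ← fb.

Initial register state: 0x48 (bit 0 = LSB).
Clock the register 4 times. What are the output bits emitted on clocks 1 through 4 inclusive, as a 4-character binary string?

reg_0 = 0x48
clock 1: out=0, reg = 0x24
clock 2: out=0, reg = 0x92
clock 3: out=0, reg = 0xC9
clock 4: out=1, reg = 0xE4

0001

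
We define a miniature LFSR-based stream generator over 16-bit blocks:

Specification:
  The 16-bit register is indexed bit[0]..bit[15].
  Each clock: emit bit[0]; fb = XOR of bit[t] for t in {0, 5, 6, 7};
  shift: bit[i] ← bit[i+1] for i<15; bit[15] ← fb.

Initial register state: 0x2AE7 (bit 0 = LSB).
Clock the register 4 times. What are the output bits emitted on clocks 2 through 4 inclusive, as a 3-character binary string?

reg_0 = 0x2AE7
clock 1: out=1, reg = 0x1573
clock 2: out=1, reg = 0x8AB9
clock 3: out=1, reg = 0xC55C
clock 4: out=0, reg = 0xE2AE

110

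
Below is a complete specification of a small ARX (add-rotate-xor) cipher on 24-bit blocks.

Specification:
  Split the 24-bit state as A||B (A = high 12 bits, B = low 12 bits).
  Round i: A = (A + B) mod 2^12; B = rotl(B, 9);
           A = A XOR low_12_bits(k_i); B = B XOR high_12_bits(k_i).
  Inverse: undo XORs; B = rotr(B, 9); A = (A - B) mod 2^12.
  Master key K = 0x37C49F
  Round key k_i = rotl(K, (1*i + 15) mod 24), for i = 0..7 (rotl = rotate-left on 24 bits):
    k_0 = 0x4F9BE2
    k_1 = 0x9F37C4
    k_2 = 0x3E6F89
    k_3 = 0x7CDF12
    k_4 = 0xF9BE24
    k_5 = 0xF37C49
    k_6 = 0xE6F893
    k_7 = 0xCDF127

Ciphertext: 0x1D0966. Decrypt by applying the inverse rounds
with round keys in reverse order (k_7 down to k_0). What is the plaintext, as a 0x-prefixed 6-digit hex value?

s_0 = ciphertext = 0x1D0966
s_1 = InvRound(s_0, k_7) = 0x32DDCA
s_2 = InvRound(s_1, k_6) = 0xE95D29
s_3 = InvRound(s_2, k_5) = 0x1EB0F1
s_4 = InvRound(s_3, k_4) = 0x478B57
s_5 = InvRound(s_4, k_3) = 0x6944D6
s_6 = InvRound(s_5, k_2) = 0xF9A983
s_7 = InvRound(s_6, k_1) = 0x4DE380
s_8 = InvRound(s_7, k_0) = 0x371BCB

0x371BCB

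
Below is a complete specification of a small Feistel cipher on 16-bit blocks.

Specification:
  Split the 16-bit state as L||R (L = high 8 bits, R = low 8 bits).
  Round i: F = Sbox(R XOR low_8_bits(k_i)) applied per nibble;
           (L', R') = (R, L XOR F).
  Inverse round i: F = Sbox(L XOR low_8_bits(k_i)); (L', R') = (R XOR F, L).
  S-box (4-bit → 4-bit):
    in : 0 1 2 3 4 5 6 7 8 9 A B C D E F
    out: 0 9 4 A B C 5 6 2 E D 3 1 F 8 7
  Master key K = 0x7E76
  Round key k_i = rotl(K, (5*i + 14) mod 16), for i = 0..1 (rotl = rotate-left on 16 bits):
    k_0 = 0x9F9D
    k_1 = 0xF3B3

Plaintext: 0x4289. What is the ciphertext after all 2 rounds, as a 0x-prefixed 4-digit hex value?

s_0 = plaintext = 0x4289
s_1 = Round(s_0, k_0) = 0x89D9
s_2 = Round(s_1, k_1) = 0xD9D4

0xD9D4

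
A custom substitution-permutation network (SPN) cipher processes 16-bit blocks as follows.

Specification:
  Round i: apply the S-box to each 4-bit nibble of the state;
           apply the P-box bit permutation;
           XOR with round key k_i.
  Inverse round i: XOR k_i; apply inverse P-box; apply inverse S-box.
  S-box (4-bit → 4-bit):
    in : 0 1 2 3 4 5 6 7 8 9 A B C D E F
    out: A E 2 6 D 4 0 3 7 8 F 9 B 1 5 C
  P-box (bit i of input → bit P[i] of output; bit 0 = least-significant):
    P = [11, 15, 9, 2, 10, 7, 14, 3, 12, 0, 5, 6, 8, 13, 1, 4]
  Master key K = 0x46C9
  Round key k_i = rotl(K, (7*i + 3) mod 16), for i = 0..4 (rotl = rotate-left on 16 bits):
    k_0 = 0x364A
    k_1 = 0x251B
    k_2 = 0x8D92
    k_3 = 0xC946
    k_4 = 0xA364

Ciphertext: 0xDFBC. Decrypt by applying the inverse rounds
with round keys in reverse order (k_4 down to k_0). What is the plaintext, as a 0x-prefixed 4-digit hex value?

0x0060

s_0 = ciphertext = 0xDFBC
s_1 = InvRound(s_0, k_4) = 0x0BAD
s_2 = InvRound(s_1, k_3) = 0x5113
s_3 = InvRound(s_2, k_2) = 0x6787
s_4 = InvRound(s_3, k_1) = 0x961F
s_5 = InvRound(s_4, k_0) = 0x0060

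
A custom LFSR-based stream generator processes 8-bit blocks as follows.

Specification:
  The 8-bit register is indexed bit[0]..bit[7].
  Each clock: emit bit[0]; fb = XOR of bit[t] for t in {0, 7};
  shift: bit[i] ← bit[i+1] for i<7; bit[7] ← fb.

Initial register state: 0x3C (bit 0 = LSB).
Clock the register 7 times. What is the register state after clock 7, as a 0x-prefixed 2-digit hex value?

0x28

reg_0 = 0x3C
clock 1: out=0, reg = 0x1E
clock 2: out=0, reg = 0x0F
clock 3: out=1, reg = 0x87
clock 4: out=1, reg = 0x43
clock 5: out=1, reg = 0xA1
clock 6: out=1, reg = 0x50
clock 7: out=0, reg = 0x28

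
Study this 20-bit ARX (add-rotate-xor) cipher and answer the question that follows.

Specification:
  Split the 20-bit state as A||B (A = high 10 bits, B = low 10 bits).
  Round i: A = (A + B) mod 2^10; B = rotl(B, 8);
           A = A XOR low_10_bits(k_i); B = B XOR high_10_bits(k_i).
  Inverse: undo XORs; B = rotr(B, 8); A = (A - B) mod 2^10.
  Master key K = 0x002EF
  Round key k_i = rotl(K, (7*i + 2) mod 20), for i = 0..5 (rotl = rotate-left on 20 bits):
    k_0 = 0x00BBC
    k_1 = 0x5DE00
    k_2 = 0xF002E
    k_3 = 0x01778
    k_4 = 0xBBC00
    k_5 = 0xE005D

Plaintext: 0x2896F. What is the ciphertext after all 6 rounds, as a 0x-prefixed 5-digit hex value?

0xF57F0

s_0 = plaintext = 0x2896F
s_1 = Round(s_0, k_0) = 0x6B759
s_2 = Round(s_1, k_1) = 0xC18A1
s_3 = Round(s_2, k_2) = 0xE26E8
s_4 = Round(s_3, k_3) = 0x424BF
s_5 = Round(s_4, k_4) = 0x721C0
s_6 = Round(s_5, k_5) = 0xF57F0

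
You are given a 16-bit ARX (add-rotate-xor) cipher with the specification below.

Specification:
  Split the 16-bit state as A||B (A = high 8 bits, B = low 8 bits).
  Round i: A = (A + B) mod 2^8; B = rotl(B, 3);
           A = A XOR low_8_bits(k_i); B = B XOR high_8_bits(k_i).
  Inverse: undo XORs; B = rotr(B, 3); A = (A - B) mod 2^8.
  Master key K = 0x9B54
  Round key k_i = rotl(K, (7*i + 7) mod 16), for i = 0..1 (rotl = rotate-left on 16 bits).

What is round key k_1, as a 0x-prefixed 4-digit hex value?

0x26D5

K = 0x9B54
k_0 = rotl(K, (7*0+7) mod 16) = rotl(K, 7) = 0xAA4D
k_1 = rotl(K, (7*1+7) mod 16) = rotl(K, 14) = 0x26D5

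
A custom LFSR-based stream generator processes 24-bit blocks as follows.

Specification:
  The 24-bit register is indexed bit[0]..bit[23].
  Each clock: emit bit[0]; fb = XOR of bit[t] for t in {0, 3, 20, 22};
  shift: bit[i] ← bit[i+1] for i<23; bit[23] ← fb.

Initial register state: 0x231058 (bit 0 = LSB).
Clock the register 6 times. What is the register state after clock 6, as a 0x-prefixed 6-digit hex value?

0x548C41

reg_0 = 0x231058
clock 1: out=0, reg = 0x91882C
clock 2: out=0, reg = 0x48C416
clock 3: out=0, reg = 0xA4620B
clock 4: out=1, reg = 0x523105
clock 5: out=1, reg = 0xA91882
clock 6: out=0, reg = 0x548C41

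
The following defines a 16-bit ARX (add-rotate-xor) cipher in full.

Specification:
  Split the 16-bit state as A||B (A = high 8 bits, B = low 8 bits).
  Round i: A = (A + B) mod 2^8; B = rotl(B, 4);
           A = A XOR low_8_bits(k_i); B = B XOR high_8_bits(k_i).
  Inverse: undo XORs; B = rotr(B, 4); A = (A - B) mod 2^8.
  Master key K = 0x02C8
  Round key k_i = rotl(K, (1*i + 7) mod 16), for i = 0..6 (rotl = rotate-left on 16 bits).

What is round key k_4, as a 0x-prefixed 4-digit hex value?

0x4016

K = 0x02C8
k_0 = rotl(K, (1*0+7) mod 16) = rotl(K, 7) = 0x6401
k_1 = rotl(K, (1*1+7) mod 16) = rotl(K, 8) = 0xC802
k_2 = rotl(K, (1*2+7) mod 16) = rotl(K, 9) = 0x9005
k_3 = rotl(K, (1*3+7) mod 16) = rotl(K, 10) = 0x200B
k_4 = rotl(K, (1*4+7) mod 16) = rotl(K, 11) = 0x4016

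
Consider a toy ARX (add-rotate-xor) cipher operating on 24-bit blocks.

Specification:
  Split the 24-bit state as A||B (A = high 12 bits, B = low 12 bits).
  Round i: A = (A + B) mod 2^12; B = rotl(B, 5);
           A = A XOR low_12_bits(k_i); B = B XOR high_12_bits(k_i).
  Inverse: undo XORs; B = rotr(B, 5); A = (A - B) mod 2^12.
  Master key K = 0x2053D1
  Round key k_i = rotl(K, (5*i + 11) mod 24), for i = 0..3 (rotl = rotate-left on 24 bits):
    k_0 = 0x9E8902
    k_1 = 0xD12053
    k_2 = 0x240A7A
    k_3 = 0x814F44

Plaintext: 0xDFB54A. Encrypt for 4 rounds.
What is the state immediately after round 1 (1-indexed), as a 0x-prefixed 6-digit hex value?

s_0 = plaintext = 0xDFB54A
s_1 = Round(s_0, k_0) = 0xA470A2
s_2 = Round(s_1, k_1) = 0xABA953
s_3 = Round(s_2, k_2) = 0xE77832
s_4 = Round(s_3, k_3) = 0x9EDE44

0xA470A2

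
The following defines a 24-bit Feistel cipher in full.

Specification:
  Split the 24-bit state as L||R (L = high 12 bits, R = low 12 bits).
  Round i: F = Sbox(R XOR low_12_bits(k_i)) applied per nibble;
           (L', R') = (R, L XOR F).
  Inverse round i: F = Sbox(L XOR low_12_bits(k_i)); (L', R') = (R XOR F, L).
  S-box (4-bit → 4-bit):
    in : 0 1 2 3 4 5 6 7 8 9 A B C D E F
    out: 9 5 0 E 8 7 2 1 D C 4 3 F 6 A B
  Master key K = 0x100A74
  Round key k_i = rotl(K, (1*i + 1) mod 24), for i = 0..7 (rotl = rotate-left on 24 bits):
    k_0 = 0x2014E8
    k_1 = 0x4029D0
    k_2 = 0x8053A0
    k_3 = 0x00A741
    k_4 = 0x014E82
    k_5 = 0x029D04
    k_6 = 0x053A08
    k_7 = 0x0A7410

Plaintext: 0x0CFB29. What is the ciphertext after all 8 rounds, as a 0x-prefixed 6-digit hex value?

0x75303D

s_0 = plaintext = 0x0CFB29
s_1 = Round(s_0, k_0) = 0xB29B3A
s_2 = Round(s_1, k_1) = 0xB3AB8D
s_3 = Round(s_2, k_2) = 0xB8D63C
s_4 = Round(s_3, k_3) = 0x63CE9B
s_5 = Round(s_4, k_4) = 0xE9BF60
s_6 = Round(s_5, k_5) = 0xF60EB3
s_7 = Round(s_6, k_6) = 0xEB3753
s_8 = Round(s_7, k_7) = 0x75303D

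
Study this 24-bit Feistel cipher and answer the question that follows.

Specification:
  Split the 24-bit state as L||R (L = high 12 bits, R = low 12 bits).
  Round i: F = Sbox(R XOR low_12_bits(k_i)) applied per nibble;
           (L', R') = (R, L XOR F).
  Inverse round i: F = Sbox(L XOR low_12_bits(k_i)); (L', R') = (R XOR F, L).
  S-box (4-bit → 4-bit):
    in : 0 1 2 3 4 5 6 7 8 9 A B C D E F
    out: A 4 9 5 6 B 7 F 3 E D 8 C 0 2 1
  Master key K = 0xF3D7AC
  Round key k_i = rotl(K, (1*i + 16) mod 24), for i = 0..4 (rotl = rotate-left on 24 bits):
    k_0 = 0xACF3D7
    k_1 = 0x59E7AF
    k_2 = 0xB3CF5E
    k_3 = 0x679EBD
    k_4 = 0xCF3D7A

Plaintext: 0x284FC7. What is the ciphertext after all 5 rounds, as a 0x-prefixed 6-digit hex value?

s_0 = plaintext = 0x284FC7
s_1 = Round(s_0, k_0) = 0xFC7ECE
s_2 = Round(s_1, k_1) = 0xECE1B3
s_3 = Round(s_2, k_2) = 0x1B3CEE
s_4 = Round(s_3, k_3) = 0xCEE806
s_5 = Round(s_4, k_4) = 0x806712

0x806712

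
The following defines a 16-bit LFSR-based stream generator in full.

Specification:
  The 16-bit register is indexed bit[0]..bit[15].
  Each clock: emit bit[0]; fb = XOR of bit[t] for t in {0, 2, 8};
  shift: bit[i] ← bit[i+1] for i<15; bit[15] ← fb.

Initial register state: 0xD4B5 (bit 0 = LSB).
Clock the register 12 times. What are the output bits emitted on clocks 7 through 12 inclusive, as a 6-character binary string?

010010

reg_0 = 0xD4B5
clock 1: out=1, reg = 0x6A5A
clock 2: out=0, reg = 0x352D
clock 3: out=1, reg = 0x9A96
clock 4: out=0, reg = 0xCD4B
clock 5: out=1, reg = 0x66A5
clock 6: out=1, reg = 0x3352
clock 7: out=0, reg = 0x99A9
clock 8: out=1, reg = 0x4CD4
clock 9: out=0, reg = 0xA66A
clock 10: out=0, reg = 0x5335
clock 11: out=1, reg = 0xA99A
clock 12: out=0, reg = 0xD4CD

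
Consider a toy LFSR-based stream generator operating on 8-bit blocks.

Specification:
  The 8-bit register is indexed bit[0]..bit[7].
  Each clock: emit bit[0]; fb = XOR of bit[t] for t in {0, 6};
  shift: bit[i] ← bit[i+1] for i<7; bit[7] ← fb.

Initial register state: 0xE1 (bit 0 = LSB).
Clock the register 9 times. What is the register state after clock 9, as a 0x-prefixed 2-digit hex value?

reg_0 = 0xE1
clock 1: out=1, reg = 0x70
clock 2: out=0, reg = 0xB8
clock 3: out=0, reg = 0x5C
clock 4: out=0, reg = 0xAE
clock 5: out=0, reg = 0x57
clock 6: out=1, reg = 0x2B
clock 7: out=1, reg = 0x95
clock 8: out=1, reg = 0xCA
clock 9: out=0, reg = 0xE5

0xE5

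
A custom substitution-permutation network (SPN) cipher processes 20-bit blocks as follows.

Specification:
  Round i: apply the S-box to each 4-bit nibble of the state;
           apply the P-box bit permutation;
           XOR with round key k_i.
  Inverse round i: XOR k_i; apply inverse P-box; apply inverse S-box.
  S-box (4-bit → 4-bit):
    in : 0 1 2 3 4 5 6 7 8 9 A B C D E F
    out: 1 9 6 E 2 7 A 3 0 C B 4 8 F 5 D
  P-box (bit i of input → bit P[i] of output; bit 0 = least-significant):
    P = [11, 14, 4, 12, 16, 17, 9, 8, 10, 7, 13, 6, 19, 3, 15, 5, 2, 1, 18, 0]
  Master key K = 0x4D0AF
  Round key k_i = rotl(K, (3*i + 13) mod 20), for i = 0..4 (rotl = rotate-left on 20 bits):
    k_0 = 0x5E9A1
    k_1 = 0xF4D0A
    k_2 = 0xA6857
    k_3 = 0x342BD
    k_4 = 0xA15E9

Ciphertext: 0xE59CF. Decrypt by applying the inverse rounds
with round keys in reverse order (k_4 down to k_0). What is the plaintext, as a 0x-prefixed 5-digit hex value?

s_0 = ciphertext = 0xE59CF
s_1 = InvRound(s_0, k_4) = 0x5C087
s_2 = InvRound(s_1, k_3) = 0x2382B
s_3 = InvRound(s_2, k_2) = 0x0AC83
s_4 = InvRound(s_3, k_1) = 0x952A4
s_5 = InvRound(s_4, k_0) = 0xFEB91

0xFEB91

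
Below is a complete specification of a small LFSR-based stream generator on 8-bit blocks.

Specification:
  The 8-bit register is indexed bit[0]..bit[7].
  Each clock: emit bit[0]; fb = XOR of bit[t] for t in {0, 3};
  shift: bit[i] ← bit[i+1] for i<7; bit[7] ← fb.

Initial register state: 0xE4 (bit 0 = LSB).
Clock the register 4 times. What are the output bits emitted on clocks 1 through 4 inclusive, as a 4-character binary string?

reg_0 = 0xE4
clock 1: out=0, reg = 0x72
clock 2: out=0, reg = 0x39
clock 3: out=1, reg = 0x1C
clock 4: out=0, reg = 0x8E

0010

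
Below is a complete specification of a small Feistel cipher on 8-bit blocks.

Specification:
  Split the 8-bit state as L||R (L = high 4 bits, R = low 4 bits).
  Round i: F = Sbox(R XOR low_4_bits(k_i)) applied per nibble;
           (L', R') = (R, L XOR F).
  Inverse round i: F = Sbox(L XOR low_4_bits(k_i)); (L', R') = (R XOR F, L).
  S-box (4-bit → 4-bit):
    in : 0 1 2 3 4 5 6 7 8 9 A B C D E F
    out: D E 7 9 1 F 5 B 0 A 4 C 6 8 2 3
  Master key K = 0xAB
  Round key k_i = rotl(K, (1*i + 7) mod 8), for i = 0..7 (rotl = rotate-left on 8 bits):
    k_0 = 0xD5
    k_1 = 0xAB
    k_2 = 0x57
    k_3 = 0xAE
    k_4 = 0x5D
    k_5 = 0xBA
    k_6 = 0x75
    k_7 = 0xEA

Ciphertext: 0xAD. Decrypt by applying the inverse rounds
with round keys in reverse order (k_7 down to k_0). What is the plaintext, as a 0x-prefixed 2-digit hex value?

0x7B

s_0 = ciphertext = 0xAD
s_1 = InvRound(s_0, k_7) = 0x0A
s_2 = InvRound(s_1, k_6) = 0x50
s_3 = InvRound(s_2, k_5) = 0x35
s_4 = InvRound(s_3, k_4) = 0x73
s_5 = InvRound(s_4, k_3) = 0x97
s_6 = InvRound(s_5, k_2) = 0x59
s_7 = InvRound(s_6, k_1) = 0xB5
s_8 = InvRound(s_7, k_0) = 0x7B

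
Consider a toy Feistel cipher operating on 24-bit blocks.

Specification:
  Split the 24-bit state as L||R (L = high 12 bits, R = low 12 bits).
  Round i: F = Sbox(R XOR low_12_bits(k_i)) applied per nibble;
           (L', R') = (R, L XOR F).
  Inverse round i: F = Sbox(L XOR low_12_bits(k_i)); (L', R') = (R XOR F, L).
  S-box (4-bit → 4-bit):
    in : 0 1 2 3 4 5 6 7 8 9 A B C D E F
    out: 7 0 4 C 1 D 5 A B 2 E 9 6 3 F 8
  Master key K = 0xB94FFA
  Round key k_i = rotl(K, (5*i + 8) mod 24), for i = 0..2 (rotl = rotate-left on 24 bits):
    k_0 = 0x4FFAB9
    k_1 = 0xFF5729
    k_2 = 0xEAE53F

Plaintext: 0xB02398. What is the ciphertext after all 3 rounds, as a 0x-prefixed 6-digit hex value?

s_0 = plaintext = 0xB02398
s_1 = Round(s_0, k_0) = 0x398942
s_2 = Round(s_1, k_1) = 0x942CC1
s_3 = Round(s_2, k_2) = 0xCC1BCD

0xCC1BCD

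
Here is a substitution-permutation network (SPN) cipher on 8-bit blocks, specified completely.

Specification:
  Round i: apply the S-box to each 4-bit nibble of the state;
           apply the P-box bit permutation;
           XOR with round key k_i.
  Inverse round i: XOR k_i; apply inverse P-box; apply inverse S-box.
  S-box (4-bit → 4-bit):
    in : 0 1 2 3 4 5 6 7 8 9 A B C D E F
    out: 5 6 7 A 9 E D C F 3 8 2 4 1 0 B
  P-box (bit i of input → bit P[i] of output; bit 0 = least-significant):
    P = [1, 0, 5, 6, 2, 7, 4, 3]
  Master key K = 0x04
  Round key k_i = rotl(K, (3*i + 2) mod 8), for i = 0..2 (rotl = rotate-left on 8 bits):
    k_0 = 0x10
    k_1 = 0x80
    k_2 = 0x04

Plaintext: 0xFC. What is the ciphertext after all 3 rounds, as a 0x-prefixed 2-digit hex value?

s_0 = plaintext = 0xFC
s_1 = Round(s_0, k_0) = 0xBC
s_2 = Round(s_1, k_1) = 0x20
s_3 = Round(s_2, k_2) = 0xB2

0xB2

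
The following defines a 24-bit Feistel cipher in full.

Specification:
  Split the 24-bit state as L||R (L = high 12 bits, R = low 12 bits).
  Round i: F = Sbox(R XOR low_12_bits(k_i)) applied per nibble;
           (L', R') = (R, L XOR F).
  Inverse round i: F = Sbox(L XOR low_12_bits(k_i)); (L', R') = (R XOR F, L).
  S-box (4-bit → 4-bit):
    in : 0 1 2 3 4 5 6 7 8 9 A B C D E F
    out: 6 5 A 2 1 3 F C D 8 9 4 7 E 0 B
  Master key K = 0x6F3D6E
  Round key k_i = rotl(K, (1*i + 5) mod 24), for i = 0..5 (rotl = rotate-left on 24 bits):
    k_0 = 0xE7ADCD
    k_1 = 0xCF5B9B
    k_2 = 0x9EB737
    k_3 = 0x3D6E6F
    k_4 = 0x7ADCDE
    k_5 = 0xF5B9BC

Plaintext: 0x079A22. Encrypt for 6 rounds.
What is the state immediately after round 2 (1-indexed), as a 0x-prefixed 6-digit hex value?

0xC7262A

s_0 = plaintext = 0x079A22
s_1 = Round(s_0, k_0) = 0xA22C72
s_2 = Round(s_1, k_1) = 0xC7262A
s_3 = Round(s_2, k_2) = 0x62A92C
s_4 = Round(s_3, k_3) = 0x92CA38
s_5 = Round(s_4, k_4) = 0xA38623
s_6 = Round(s_5, k_5) = 0x6231B3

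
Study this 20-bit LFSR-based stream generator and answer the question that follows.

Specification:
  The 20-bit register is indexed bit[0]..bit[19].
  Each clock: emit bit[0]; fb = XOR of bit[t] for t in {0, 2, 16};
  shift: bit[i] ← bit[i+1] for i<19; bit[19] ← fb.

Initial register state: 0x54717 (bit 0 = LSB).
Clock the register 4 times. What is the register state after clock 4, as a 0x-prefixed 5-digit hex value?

0x75471

reg_0 = 0x54717
clock 1: out=1, reg = 0xAA38B
clock 2: out=1, reg = 0xD51C5
clock 3: out=1, reg = 0xEA8E2
clock 4: out=0, reg = 0x75471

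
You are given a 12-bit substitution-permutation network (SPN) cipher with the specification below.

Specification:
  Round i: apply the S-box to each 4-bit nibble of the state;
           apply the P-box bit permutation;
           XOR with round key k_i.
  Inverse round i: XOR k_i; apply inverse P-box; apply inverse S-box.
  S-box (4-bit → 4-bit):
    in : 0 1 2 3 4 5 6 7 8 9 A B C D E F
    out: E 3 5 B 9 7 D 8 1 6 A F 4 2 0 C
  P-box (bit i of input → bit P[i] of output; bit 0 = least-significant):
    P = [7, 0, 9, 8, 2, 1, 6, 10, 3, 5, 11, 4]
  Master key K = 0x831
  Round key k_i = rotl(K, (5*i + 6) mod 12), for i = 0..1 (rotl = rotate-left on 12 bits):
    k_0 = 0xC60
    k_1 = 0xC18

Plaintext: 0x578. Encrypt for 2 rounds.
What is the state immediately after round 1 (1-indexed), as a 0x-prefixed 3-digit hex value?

s_0 = plaintext = 0x578
s_1 = Round(s_0, k_0) = 0x0C8
s_2 = Round(s_1, k_1) = 0x4E8

0x0C8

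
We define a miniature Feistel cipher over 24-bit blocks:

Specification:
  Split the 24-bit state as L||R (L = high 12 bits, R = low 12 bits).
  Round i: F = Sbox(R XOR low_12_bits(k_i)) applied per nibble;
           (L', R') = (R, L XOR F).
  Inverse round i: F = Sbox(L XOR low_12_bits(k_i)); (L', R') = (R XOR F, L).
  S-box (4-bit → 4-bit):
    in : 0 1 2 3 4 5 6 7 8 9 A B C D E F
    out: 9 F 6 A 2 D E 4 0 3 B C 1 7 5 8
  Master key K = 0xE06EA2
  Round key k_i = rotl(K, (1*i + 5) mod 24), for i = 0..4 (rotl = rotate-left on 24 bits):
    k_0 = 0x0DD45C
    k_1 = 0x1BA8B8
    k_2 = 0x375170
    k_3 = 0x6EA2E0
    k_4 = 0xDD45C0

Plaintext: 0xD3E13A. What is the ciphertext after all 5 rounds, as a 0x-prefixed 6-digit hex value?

s_0 = plaintext = 0xD3E13A
s_1 = Round(s_0, k_0) = 0x13A0D0
s_2 = Round(s_1, k_1) = 0x0D01DA
s_3 = Round(s_2, k_2) = 0x1DA96B
s_4 = Round(s_3, k_3) = 0x96BDD6
s_5 = Round(s_4, k_4) = 0xDD6995

0xDD6995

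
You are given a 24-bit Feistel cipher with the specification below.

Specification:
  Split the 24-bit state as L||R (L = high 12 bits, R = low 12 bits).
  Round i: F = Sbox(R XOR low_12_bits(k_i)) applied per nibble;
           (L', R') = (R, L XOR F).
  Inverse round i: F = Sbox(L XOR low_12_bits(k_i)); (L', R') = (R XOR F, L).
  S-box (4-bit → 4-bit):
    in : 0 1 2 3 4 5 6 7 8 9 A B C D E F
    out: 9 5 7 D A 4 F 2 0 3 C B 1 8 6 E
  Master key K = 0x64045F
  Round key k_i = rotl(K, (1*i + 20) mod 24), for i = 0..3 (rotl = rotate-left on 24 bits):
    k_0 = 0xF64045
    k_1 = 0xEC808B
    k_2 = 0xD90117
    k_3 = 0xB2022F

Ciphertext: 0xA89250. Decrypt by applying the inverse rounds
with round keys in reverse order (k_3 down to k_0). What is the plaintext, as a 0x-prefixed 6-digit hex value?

s_0 = ciphertext = 0xA89250
s_1 = InvRound(s_0, k_3) = 0x29FA89
s_2 = InvRound(s_1, k_2) = 0x78929F
s_3 = InvRound(s_2, k_1) = 0x008789
s_4 = InvRound(s_3, k_0) = 0xE21008

0xE21008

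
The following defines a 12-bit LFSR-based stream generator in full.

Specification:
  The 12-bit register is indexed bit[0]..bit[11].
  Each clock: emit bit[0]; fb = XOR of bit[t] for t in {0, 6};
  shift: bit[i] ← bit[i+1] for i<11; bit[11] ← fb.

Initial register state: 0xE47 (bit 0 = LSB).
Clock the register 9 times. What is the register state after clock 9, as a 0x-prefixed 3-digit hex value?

0xFF7

reg_0 = 0xE47
clock 1: out=1, reg = 0x723
clock 2: out=1, reg = 0xB91
clock 3: out=1, reg = 0xDC8
clock 4: out=0, reg = 0xEE4
clock 5: out=0, reg = 0xF72
clock 6: out=0, reg = 0xFB9
clock 7: out=1, reg = 0xFDC
clock 8: out=0, reg = 0xFEE
clock 9: out=0, reg = 0xFF7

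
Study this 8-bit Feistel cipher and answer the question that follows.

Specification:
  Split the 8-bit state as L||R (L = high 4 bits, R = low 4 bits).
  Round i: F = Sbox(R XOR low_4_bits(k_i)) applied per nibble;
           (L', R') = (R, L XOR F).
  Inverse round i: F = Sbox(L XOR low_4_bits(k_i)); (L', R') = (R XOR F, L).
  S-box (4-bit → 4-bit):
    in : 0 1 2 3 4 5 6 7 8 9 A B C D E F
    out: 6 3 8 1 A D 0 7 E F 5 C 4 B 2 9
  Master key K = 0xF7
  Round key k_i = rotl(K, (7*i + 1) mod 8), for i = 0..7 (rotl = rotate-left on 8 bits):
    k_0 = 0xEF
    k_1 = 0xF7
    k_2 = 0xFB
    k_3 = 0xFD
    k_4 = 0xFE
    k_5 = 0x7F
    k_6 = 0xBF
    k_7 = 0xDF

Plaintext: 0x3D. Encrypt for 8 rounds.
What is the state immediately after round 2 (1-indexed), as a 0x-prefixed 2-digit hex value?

0xB9

s_0 = plaintext = 0x3D
s_1 = Round(s_0, k_0) = 0xDB
s_2 = Round(s_1, k_1) = 0xB9
s_3 = Round(s_2, k_2) = 0x93
s_4 = Round(s_3, k_3) = 0x3B
s_5 = Round(s_4, k_4) = 0xBE
s_6 = Round(s_5, k_5) = 0xE8
s_7 = Round(s_6, k_6) = 0x89
s_8 = Round(s_7, k_7) = 0x98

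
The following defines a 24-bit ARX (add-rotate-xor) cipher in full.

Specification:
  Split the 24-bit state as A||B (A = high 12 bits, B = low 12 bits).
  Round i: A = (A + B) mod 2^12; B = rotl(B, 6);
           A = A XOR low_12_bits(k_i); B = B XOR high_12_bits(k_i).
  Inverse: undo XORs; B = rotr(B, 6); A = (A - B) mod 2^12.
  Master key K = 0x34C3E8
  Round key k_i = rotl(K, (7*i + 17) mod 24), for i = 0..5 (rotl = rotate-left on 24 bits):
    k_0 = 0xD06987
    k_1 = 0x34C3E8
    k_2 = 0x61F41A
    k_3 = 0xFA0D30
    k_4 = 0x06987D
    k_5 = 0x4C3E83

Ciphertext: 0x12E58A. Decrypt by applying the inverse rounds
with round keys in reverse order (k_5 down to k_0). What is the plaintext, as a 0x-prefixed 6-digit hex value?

0xD26188

s_0 = ciphertext = 0x12E58A
s_1 = InvRound(s_0, k_5) = 0xD68245
s_2 = InvRound(s_1, k_4) = 0xA0DB08
s_3 = InvRound(s_2, k_3) = 0xD2BA12
s_4 = InvRound(s_3, k_2) = 0x5C1370
s_5 = InvRound(s_4, k_1) = 0x729F00
s_6 = InvRound(s_5, k_0) = 0xD26188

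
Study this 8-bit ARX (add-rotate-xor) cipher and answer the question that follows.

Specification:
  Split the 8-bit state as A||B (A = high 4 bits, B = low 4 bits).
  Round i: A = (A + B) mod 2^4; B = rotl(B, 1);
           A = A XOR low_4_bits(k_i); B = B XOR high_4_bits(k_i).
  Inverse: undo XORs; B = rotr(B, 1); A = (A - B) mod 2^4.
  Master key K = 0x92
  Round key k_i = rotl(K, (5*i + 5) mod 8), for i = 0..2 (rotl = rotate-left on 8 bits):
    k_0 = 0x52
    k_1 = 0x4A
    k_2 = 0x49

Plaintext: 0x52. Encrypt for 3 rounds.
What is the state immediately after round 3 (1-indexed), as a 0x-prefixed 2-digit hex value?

0xB8

s_0 = plaintext = 0x52
s_1 = Round(s_0, k_0) = 0x51
s_2 = Round(s_1, k_1) = 0xC6
s_3 = Round(s_2, k_2) = 0xB8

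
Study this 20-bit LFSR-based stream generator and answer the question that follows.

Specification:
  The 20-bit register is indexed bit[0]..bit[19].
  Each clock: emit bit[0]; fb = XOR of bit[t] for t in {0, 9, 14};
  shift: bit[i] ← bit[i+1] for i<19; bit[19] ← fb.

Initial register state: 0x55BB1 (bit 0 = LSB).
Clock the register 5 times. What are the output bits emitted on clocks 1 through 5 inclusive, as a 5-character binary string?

reg_0 = 0x55BB1
clock 1: out=1, reg = 0xAADD8
clock 2: out=0, reg = 0x556EC
clock 3: out=0, reg = 0x2AB76
clock 4: out=0, reg = 0x955BB
clock 5: out=1, reg = 0x4AADD

10001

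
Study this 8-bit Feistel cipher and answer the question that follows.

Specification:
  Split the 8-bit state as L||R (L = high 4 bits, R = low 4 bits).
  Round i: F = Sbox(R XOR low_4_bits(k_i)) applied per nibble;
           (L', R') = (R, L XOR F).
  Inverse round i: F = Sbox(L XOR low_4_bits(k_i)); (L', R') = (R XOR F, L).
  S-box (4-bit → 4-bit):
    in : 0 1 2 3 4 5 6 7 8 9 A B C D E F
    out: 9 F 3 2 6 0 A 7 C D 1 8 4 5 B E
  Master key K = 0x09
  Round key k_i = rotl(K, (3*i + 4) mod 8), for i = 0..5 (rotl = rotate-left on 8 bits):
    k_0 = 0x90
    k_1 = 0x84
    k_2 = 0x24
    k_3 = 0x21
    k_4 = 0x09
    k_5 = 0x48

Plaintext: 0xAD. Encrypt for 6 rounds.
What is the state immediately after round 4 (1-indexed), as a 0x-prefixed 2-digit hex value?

0x0A

s_0 = plaintext = 0xAD
s_1 = Round(s_0, k_0) = 0xDF
s_2 = Round(s_1, k_1) = 0xF5
s_3 = Round(s_2, k_2) = 0x50
s_4 = Round(s_3, k_3) = 0x0A
s_5 = Round(s_4, k_4) = 0xA2
s_6 = Round(s_5, k_5) = 0x2B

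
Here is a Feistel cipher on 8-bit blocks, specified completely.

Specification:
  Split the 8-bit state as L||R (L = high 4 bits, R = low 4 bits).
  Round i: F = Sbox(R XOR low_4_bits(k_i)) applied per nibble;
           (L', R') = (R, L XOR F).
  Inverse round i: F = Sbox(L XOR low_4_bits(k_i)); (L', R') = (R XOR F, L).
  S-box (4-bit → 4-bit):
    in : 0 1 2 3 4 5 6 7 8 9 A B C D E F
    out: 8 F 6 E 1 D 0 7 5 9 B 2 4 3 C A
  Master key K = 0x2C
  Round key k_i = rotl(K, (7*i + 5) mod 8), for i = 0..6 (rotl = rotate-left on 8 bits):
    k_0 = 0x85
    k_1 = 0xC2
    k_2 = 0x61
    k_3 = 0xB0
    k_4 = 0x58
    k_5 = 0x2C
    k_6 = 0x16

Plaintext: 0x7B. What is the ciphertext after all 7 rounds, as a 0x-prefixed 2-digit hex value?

0x3F

s_0 = plaintext = 0x7B
s_1 = Round(s_0, k_0) = 0xBB
s_2 = Round(s_1, k_1) = 0xB2
s_3 = Round(s_2, k_2) = 0x25
s_4 = Round(s_3, k_3) = 0x5F
s_5 = Round(s_4, k_4) = 0xF2
s_6 = Round(s_5, k_5) = 0x23
s_7 = Round(s_6, k_6) = 0x3F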